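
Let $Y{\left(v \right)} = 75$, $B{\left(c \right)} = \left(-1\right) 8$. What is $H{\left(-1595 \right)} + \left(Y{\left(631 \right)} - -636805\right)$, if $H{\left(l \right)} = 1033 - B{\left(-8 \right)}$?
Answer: $637921$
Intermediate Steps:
$B{\left(c \right)} = -8$
$H{\left(l \right)} = 1041$ ($H{\left(l \right)} = 1033 - -8 = 1033 + 8 = 1041$)
$H{\left(-1595 \right)} + \left(Y{\left(631 \right)} - -636805\right) = 1041 + \left(75 - -636805\right) = 1041 + \left(75 + 636805\right) = 1041 + 636880 = 637921$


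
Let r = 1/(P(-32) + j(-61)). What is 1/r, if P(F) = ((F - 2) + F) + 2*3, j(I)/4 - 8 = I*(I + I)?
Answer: 29740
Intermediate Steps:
j(I) = 32 + 8*I² (j(I) = 32 + 4*(I*(I + I)) = 32 + 4*(I*(2*I)) = 32 + 4*(2*I²) = 32 + 8*I²)
P(F) = 4 + 2*F (P(F) = ((-2 + F) + F) + 6 = (-2 + 2*F) + 6 = 4 + 2*F)
r = 1/29740 (r = 1/((4 + 2*(-32)) + (32 + 8*(-61)²)) = 1/((4 - 64) + (32 + 8*3721)) = 1/(-60 + (32 + 29768)) = 1/(-60 + 29800) = 1/29740 ≈ 3.3625e-5)
1/r = 1/(1/29740) = 29740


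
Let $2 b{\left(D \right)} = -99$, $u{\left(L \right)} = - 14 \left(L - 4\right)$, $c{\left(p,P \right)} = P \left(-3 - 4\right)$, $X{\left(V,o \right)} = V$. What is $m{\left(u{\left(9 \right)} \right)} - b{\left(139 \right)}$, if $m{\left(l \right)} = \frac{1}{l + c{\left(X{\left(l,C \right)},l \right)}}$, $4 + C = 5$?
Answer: $\frac{20791}{420} \approx 49.502$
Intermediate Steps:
$C = 1$ ($C = -4 + 5 = 1$)
$c{\left(p,P \right)} = - 7 P$ ($c{\left(p,P \right)} = P \left(-7\right) = - 7 P$)
$u{\left(L \right)} = 56 - 14 L$ ($u{\left(L \right)} = - 14 \left(-4 + L\right) = 56 - 14 L$)
$m{\left(l \right)} = - \frac{1}{6 l}$ ($m{\left(l \right)} = \frac{1}{l - 7 l} = \frac{1}{\left(-6\right) l} = - \frac{1}{6 l}$)
$b{\left(D \right)} = - \frac{99}{2}$ ($b{\left(D \right)} = \frac{1}{2} \left(-99\right) = - \frac{99}{2}$)
$m{\left(u{\left(9 \right)} \right)} - b{\left(139 \right)} = - \frac{1}{6 \left(56 - 126\right)} - - \frac{99}{2} = - \frac{1}{6 \left(56 - 126\right)} + \frac{99}{2} = - \frac{1}{6 \left(-70\right)} + \frac{99}{2} = \left(- \frac{1}{6}\right) \left(- \frac{1}{70}\right) + \frac{99}{2} = \frac{1}{420} + \frac{99}{2} = \frac{20791}{420}$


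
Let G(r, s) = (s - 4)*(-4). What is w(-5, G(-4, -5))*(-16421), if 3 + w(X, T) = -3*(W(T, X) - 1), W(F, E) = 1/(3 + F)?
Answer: 16421/13 ≈ 1263.2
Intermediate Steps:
G(r, s) = 16 - 4*s (G(r, s) = (-4 + s)*(-4) = 16 - 4*s)
w(X, T) = -3/(3 + T) (w(X, T) = -3 - 3*(1/(3 + T) - 1) = -3 - 3*(-1 + 1/(3 + T)) = -3 + (3 - 3/(3 + T)) = -3/(3 + T))
w(-5, G(-4, -5))*(-16421) = -3/(3 + (16 - 4*(-5)))*(-16421) = -3/(3 + (16 + 20))*(-16421) = -3/(3 + 36)*(-16421) = -3/39*(-16421) = -3*1/39*(-16421) = -1/13*(-16421) = 16421/13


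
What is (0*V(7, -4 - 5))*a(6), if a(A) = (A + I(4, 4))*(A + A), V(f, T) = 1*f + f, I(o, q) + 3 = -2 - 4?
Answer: 0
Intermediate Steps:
I(o, q) = -9 (I(o, q) = -3 + (-2 - 4) = -3 - 6 = -9)
V(f, T) = 2*f (V(f, T) = f + f = 2*f)
a(A) = 2*A*(-9 + A) (a(A) = (A - 9)*(A + A) = (-9 + A)*(2*A) = 2*A*(-9 + A))
(0*V(7, -4 - 5))*a(6) = (0*(2*7))*(2*6*(-9 + 6)) = (0*14)*(2*6*(-3)) = 0*(-36) = 0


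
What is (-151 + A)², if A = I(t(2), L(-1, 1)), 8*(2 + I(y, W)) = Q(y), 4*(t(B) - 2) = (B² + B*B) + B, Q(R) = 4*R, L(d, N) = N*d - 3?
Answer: 363609/16 ≈ 22726.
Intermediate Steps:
L(d, N) = -3 + N*d
t(B) = 2 + B²/2 + B/4 (t(B) = 2 + ((B² + B*B) + B)/4 = 2 + ((B² + B²) + B)/4 = 2 + (2*B² + B)/4 = 2 + (B + 2*B²)/4 = 2 + (B²/2 + B/4) = 2 + B²/2 + B/4)
I(y, W) = -2 + y/2 (I(y, W) = -2 + (4*y)/8 = -2 + y/2)
A = ¼ (A = -2 + (2 + (½)*2² + (¼)*2)/2 = -2 + (2 + (½)*4 + ½)/2 = -2 + (2 + 2 + ½)/2 = -2 + (½)*(9/2) = -2 + 9/4 = ¼ ≈ 0.25000)
(-151 + A)² = (-151 + ¼)² = (-603/4)² = 363609/16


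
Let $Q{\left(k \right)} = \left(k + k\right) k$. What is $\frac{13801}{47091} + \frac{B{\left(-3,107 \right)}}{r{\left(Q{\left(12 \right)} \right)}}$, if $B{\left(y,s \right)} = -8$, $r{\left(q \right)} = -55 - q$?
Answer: $\frac{5110471}{16152213} \approx 0.31639$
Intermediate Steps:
$Q{\left(k \right)} = 2 k^{2}$ ($Q{\left(k \right)} = 2 k k = 2 k^{2}$)
$\frac{13801}{47091} + \frac{B{\left(-3,107 \right)}}{r{\left(Q{\left(12 \right)} \right)}} = \frac{13801}{47091} - \frac{8}{-55 - 2 \cdot 12^{2}} = 13801 \cdot \frac{1}{47091} - \frac{8}{-55 - 2 \cdot 144} = \frac{13801}{47091} - \frac{8}{-55 - 288} = \frac{13801}{47091} - \frac{8}{-343} = \frac{13801}{47091} - - \frac{8}{343} = \frac{13801}{47091} + \frac{8}{343} = \frac{5110471}{16152213}$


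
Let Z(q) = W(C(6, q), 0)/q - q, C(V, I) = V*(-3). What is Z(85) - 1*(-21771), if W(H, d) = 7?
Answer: 1843317/85 ≈ 21686.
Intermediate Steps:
C(V, I) = -3*V
Z(q) = -q + 7/q (Z(q) = 7/q - q = -q + 7/q)
Z(85) - 1*(-21771) = (-1*85 + 7/85) - 1*(-21771) = (-85 + 7*(1/85)) + 21771 = (-85 + 7/85) + 21771 = -7218/85 + 21771 = 1843317/85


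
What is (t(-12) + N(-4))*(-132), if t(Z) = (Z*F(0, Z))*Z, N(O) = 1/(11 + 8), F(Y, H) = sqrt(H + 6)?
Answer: -132/19 - 19008*I*sqrt(6) ≈ -6.9474 - 46560.0*I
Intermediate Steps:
F(Y, H) = sqrt(6 + H)
N(O) = 1/19
t(Z) = Z**2*sqrt(6 + Z) (t(Z) = (Z*sqrt(6 + Z))*Z = Z**2*sqrt(6 + Z))
(t(-12) + N(-4))*(-132) = ((-12)**2*sqrt(6 - 12) + 1/19)*(-132) = (144*sqrt(-6) + 1/19)*(-132) = (144*(I*sqrt(6)) + 1/19)*(-132) = (144*I*sqrt(6) + 1/19)*(-132) = (1/19 + 144*I*sqrt(6))*(-132) = -132/19 - 19008*I*sqrt(6)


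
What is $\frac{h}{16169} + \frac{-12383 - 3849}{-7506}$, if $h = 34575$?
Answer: $\frac{260987579}{60682257} \approx 4.3009$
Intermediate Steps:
$\frac{h}{16169} + \frac{-12383 - 3849}{-7506} = \frac{34575}{16169} + \frac{-12383 - 3849}{-7506} = 34575 \cdot \frac{1}{16169} - - \frac{8116}{3753} = \frac{34575}{16169} + \frac{8116}{3753} = \frac{260987579}{60682257}$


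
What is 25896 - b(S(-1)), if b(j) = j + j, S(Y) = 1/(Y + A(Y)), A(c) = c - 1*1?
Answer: 77690/3 ≈ 25897.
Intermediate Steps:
A(c) = -1 + c (A(c) = c - 1 = -1 + c)
S(Y) = 1/(-1 + 2*Y) (S(Y) = 1/(Y + (-1 + Y)) = 1/(-1 + 2*Y))
b(j) = 2*j
25896 - b(S(-1)) = 25896 - 2/(-1 + 2*(-1)) = 25896 - 2/(-1 - 2) = 25896 - 2/(-3) = 25896 - 2*(-1)/3 = 25896 - 1*(-2/3) = 25896 + 2/3 = 77690/3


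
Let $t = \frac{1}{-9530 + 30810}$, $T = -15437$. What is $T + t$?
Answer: $- \frac{328499359}{21280} \approx -15437.0$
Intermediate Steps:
$t = \frac{1}{21280} \approx 4.6992 \cdot 10^{-5}$
$T + t = -15437 + \frac{1}{21280} = - \frac{328499359}{21280}$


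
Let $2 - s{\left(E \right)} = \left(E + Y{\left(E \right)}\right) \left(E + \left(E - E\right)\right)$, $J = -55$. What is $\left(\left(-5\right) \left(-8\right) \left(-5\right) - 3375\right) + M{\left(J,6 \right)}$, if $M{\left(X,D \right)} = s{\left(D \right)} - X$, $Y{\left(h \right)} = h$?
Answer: $-3590$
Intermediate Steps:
$s{\left(E \right)} = 2 - 2 E^{2}$ ($s{\left(E \right)} = 2 - \left(E + E\right) \left(E + \left(E - E\right)\right) = 2 - 2 E \left(E + 0\right) = 2 - 2 E E = 2 - 2 E^{2}$)
$M{\left(X,D \right)} = 2 - X - 2 D^{2}$ ($M{\left(X,D \right)} = \left(2 - 2 D^{2}\right) - X = 2 - X - 2 D^{2}$)
$\left(\left(-5\right) \left(-8\right) \left(-5\right) - 3375\right) + M{\left(J,6 \right)} = \left(\left(-5\right) \left(-8\right) \left(-5\right) - 3375\right) - \left(-57 + 72\right) = \left(40 \left(-5\right) - 3375\right) + \left(2 + 55 - 72\right) = \left(-200 - 3375\right) + \left(2 + 55 - 72\right) = -3575 - 15 = -3590$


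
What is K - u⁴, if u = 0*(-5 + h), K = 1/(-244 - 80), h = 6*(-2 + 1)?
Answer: -1/324 ≈ -0.0030864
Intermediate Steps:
h = -6 (h = 6*(-1) = -6)
K = -1/324 (K = 1/(-324) = -1/324 ≈ -0.0030864)
u = 0 (u = 0*(-5 - 6) = 0*(-11) = 0)
K - u⁴ = -1/324 - 1*0⁴ = -1/324 - 1*0 = -1/324 + 0 = -1/324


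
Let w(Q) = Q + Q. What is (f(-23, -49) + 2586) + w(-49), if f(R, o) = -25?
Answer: 2463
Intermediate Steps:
w(Q) = 2*Q
(f(-23, -49) + 2586) + w(-49) = (-25 + 2586) + 2*(-49) = 2561 - 98 = 2463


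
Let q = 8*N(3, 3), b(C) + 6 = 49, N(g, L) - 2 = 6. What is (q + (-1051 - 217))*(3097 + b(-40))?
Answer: -3780560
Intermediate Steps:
N(g, L) = 8 (N(g, L) = 2 + 6 = 8)
b(C) = 43 (b(C) = -6 + 49 = 43)
q = 64 (q = 8*8 = 64)
(q + (-1051 - 217))*(3097 + b(-40)) = (64 + (-1051 - 217))*(3097 + 43) = (64 - 1268)*3140 = -1204*3140 = -3780560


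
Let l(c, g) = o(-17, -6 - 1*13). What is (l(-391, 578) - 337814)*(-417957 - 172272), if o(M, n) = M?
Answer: 199397653299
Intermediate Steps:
l(c, g) = -17
(l(-391, 578) - 337814)*(-417957 - 172272) = (-17 - 337814)*(-417957 - 172272) = -337831*(-590229) = 199397653299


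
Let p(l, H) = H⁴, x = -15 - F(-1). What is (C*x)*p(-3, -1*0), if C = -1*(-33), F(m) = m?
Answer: 0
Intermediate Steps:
x = -14 (x = -15 - 1*(-1) = -15 + 1 = -14)
C = 33
(C*x)*p(-3, -1*0) = (33*(-14))*(-1*0)⁴ = -462*0⁴ = -462*0 = 0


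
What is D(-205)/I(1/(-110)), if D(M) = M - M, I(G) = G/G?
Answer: 0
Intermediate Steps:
I(G) = 1
D(M) = 0
D(-205)/I(1/(-110)) = 0/1 = 0*1 = 0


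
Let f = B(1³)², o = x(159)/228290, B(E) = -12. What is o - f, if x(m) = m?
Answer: -32873601/228290 ≈ -144.00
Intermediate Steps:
o = 159/228290 ≈ 0.00069648
f = 144 (f = (-12)² = 144)
o - f = 159/228290 - 1*144 = 159/228290 - 144 = -32873601/228290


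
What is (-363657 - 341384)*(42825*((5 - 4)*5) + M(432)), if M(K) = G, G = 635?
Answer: -151414605160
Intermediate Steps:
M(K) = 635
(-363657 - 341384)*(42825*((5 - 4)*5) + M(432)) = (-363657 - 341384)*(42825*((5 - 4)*5) + 635) = -705041*(42825*(1*5) + 635) = -705041*(42825*5 + 635) = -705041*(214125 + 635) = -705041*214760 = -151414605160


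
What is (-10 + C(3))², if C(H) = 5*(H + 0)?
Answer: 25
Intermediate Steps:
C(H) = 5*H
(-10 + C(3))² = (-10 + 5*3)² = (-10 + 15)² = 5² = 25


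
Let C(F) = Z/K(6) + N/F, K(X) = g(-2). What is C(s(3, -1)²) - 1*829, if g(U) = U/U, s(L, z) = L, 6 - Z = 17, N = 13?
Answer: -7547/9 ≈ -838.56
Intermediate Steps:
Z = -11 (Z = 6 - 1*17 = 6 - 17 = -11)
g(U) = 1
K(X) = 1
C(F) = -11 + 13/F (C(F) = -11/1 + 13/F = -11*1 + 13/F = -11 + 13/F)
C(s(3, -1)²) - 1*829 = (-11 + 13/(3²)) - 1*829 = (-11 + 13/9) - 829 = -86/9 - 829 = -7547/9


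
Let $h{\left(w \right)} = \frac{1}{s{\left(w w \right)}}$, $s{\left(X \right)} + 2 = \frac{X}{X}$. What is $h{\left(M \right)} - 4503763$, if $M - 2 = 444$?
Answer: $-4503764$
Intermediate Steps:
$s{\left(X \right)} = -1$ ($s{\left(X \right)} = -2 + \frac{X}{X} = -2 + 1 = -1$)
$M = 446$ ($M = 2 + 444 = 446$)
$h{\left(w \right)} = -1$ ($h{\left(w \right)} = \frac{1}{-1} = -1$)
$h{\left(M \right)} - 4503763 = -1 - 4503763 = -4503764$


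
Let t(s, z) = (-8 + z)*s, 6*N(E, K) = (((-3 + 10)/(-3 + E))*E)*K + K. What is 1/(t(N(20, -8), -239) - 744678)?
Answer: -51/37823462 ≈ -1.3484e-6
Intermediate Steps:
N(E, K) = K/6 + 7*E*K/(6*(-3 + E)) (N(E, K) = ((((-3 + 10)/(-3 + E))*E)*K + K)/6 = (((7/(-3 + E))*E)*K + K)/6 = ((7*E/(-3 + E))*K + K)/6 = (7*E*K/(-3 + E) + K)/6 = (K + 7*E*K/(-3 + E))/6 = K/6 + 7*E*K/(6*(-3 + E)))
t(s, z) = s*(-8 + z)
1/(t(N(20, -8), -239) - 744678) = 1/(((⅙)*(-8)*(-3 + 8*20)/(-3 + 20))*(-8 - 239) - 744678) = 1/(((⅙)*(-8)*(-3 + 160)/17)*(-247) - 744678) = 1/(((⅙)*(-8)*(1/17)*157)*(-247) - 744678) = 1/(-628/51*(-247) - 744678) = 1/(155116/51 - 744678) = 1/(-37823462/51) = -51/37823462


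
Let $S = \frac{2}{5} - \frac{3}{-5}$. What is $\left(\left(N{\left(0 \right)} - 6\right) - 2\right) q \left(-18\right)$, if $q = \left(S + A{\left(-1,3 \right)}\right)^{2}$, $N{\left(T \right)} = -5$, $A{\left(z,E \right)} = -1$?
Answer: $0$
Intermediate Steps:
$S = 1$ ($S = 2 \cdot \frac{1}{5} - - \frac{3}{5} = \frac{2}{5} + \frac{3}{5} = 1$)
$q = 0$ ($q = \left(1 - 1\right)^{2} = 0^{2} = 0$)
$\left(\left(N{\left(0 \right)} - 6\right) - 2\right) q \left(-18\right) = \left(\left(-5 - 6\right) - 2\right) 0 \left(-18\right) = \left(-11 - 2\right) 0 \left(-18\right) = \left(-13\right) 0 \left(-18\right) = 0 \left(-18\right) = 0$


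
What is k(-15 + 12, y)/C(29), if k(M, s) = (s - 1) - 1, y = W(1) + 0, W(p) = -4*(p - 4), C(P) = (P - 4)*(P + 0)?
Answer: 2/145 ≈ 0.013793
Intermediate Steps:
C(P) = P*(-4 + P) (C(P) = (-4 + P)*P = P*(-4 + P))
W(p) = 16 - 4*p (W(p) = -4*(-4 + p) = 16 - 4*p)
y = 12 (y = (16 - 4*1) + 0 = (16 - 4) + 0 = 12 + 0 = 12)
k(M, s) = -2 + s (k(M, s) = (-1 + s) - 1 = -2 + s)
k(-15 + 12, y)/C(29) = (-2 + 12)/((29*(-4 + 29))) = 10/((29*25)) = 10/725 = 10*(1/725) = 2/145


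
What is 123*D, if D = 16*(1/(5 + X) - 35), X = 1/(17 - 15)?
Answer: -753744/11 ≈ -68522.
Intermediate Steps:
X = ½ (X = 1/2 = ½ ≈ 0.50000)
D = -6128/11 (D = 16*(1/(5 + ½) - 35) = 16*(1/(11/2) - 35) = 16*(2/11 - 35) = 16*(-383/11) = -6128/11 ≈ -557.09)
123*D = 123*(-6128/11) = -753744/11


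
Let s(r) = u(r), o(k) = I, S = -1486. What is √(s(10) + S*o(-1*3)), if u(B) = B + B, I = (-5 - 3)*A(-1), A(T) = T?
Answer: 2*I*√2967 ≈ 108.94*I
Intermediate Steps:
I = 8 (I = (-5 - 3)*(-1) = -8*(-1) = 8)
o(k) = 8
u(B) = 2*B
s(r) = 2*r
√(s(10) + S*o(-1*3)) = √(2*10 - 1486*8) = √(20 - 11888) = √(-11868) = 2*I*√2967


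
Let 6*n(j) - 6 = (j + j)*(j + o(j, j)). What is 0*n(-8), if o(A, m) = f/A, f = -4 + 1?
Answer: 0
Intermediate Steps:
f = -3
o(A, m) = -3/A
n(j) = 1 + j*(j - 3/j)/3 (n(j) = 1 + ((j + j)*(j - 3/j))/6 = 1 + ((2*j)*(j - 3/j))/6 = 1 + (2*j*(j - 3/j))/6 = 1 + j*(j - 3/j)/3)
0*n(-8) = 0*((⅓)*(-8)²) = 0*((⅓)*64) = 0*(64/3) = 0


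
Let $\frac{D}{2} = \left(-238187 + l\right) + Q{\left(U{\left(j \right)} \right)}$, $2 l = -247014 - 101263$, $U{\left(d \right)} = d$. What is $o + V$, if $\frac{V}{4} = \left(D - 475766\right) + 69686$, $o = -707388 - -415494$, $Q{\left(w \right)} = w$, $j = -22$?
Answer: $-5214994$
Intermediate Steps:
$l = - \frac{348277}{2}$ ($l = \frac{-247014 - 101263}{2} = \frac{1}{2} \left(-348277\right) = - \frac{348277}{2} \approx -1.7414 \cdot 10^{5}$)
$D = -824695$ ($D = 2 \left(\left(-238187 - \frac{348277}{2}\right) - 22\right) = 2 \left(- \frac{824651}{2} - 22\right) = 2 \left(- \frac{824695}{2}\right) = -824695$)
$o = -291894$ ($o = -707388 + 415494 = -291894$)
$V = -4923100$ ($V = 4 \left(\left(-824695 - 475766\right) + 69686\right) = 4 \left(-1300461 + 69686\right) = 4 \left(-1230775\right) = -4923100$)
$o + V = -291894 - 4923100 = -5214994$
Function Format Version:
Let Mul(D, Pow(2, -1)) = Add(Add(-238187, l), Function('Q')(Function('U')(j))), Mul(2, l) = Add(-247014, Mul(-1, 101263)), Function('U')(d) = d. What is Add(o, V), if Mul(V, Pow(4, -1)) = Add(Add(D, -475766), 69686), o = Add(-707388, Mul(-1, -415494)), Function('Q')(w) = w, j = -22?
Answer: -5214994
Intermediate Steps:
l = Rational(-348277, 2) (l = Mul(Rational(1, 2), Add(-247014, Mul(-1, 101263))) = Mul(Rational(1, 2), Add(-247014, -101263)) = Mul(Rational(1, 2), -348277) = Rational(-348277, 2) ≈ -1.7414e+5)
D = -824695 (D = Mul(2, Add(Add(-238187, Rational(-348277, 2)), -22)) = Mul(2, Add(Rational(-824651, 2), -22)) = Mul(2, Rational(-824695, 2)) = -824695)
o = -291894 (o = Add(-707388, 415494) = -291894)
V = -4923100 (V = Mul(4, Add(Add(-824695, -475766), 69686)) = Mul(4, Add(-1300461, 69686)) = Mul(4, -1230775) = -4923100)
Add(o, V) = Add(-291894, -4923100) = -5214994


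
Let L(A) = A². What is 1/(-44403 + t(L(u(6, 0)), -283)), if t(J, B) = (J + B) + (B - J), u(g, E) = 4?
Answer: -1/44969 ≈ -2.2238e-5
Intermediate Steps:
t(J, B) = 2*B (t(J, B) = (B + J) + (B - J) = 2*B)
1/(-44403 + t(L(u(6, 0)), -283)) = 1/(-44403 + 2*(-283)) = 1/(-44403 - 566) = 1/(-44969) = -1/44969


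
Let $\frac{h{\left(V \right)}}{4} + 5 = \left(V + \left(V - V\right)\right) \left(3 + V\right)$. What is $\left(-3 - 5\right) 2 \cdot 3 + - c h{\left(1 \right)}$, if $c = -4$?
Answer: $-64$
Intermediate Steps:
$h{\left(V \right)} = -20 + 4 V \left(3 + V\right)$ ($h{\left(V \right)} = -20 + 4 \left(V + \left(V - V\right)\right) \left(3 + V\right) = -20 + 4 \left(V + 0\right) \left(3 + V\right) = -20 + 4 V \left(3 + V\right)$)
$\left(-3 - 5\right) 2 \cdot 3 + - c h{\left(1 \right)} = \left(-3 - 5\right) 2 \cdot 3 + \left(-1\right) \left(-4\right) \left(-20 + 4 \cdot 1^{2} + 12 \cdot 1\right) = \left(-8\right) 2 \cdot 3 + 4 \left(-20 + 4 \cdot 1 + 12\right) = \left(-16\right) 3 + 4 \left(-20 + 4 + 12\right) = -48 + 4 \left(-4\right) = -48 - 16 = -64$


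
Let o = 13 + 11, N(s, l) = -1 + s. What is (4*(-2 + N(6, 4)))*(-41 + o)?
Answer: -204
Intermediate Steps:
o = 24
(4*(-2 + N(6, 4)))*(-41 + o) = (4*(-2 + (-1 + 6)))*(-41 + 24) = (4*(-2 + 5))*(-17) = (4*3)*(-17) = 12*(-17) = -204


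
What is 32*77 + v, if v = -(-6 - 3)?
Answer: 2473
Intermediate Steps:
v = 9 (v = -1*(-9) = 9)
32*77 + v = 32*77 + 9 = 2464 + 9 = 2473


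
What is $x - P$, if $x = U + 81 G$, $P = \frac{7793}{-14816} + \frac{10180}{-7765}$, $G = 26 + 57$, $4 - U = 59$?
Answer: $\frac{153467933569}{23009248} \approx 6669.8$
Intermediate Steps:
$U = -55$ ($U = 4 - 59 = -55$)
$G = 83$
$P = - \frac{42267905}{23009248}$ ($P = 7793 \left(- \frac{1}{14816}\right) + 10180 \left(- \frac{1}{7765}\right) = - \frac{7793}{14816} - \frac{2036}{1553} = - \frac{42267905}{23009248} \approx -1.837$)
$x = 6668$ ($x = -55 + 81 \cdot 83 = -55 + 6723 = 6668$)
$x - P = 6668 - - \frac{42267905}{23009248} = 6668 + \frac{42267905}{23009248} = \frac{153467933569}{23009248}$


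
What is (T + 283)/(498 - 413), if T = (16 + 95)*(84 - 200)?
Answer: -12593/85 ≈ -148.15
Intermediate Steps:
T = -12876 (T = 111*(-116) = -12876)
(T + 283)/(498 - 413) = (-12876 + 283)/(498 - 413) = -12593/85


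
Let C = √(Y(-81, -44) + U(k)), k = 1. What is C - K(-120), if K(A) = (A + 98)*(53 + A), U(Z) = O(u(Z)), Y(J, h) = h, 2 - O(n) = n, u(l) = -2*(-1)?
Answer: -1474 + 2*I*√11 ≈ -1474.0 + 6.6332*I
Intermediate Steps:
u(l) = 2
O(n) = 2 - n
U(Z) = 0 (U(Z) = 2 - 1*2 = 2 - 2 = 0)
K(A) = (53 + A)*(98 + A) (K(A) = (98 + A)*(53 + A) = (53 + A)*(98 + A))
C = 2*I*√11 (C = √(-44 + 0) = √(-44) = 2*I*√11 ≈ 6.6332*I)
C - K(-120) = 2*I*√11 - (5194 + (-120)² + 151*(-120)) = 2*I*√11 - (5194 + 14400 - 18120) = 2*I*√11 - 1*1474 = 2*I*√11 - 1474 = -1474 + 2*I*√11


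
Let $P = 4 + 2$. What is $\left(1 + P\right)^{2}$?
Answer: $49$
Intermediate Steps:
$P = 6$
$\left(1 + P\right)^{2} = \left(1 + 6\right)^{2} = 7^{2} = 49$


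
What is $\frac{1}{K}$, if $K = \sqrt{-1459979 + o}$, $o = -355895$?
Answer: $- \frac{i \sqrt{1815874}}{1815874} \approx - 0.00074209 i$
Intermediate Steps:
$K = i \sqrt{1815874}$ ($K = \sqrt{-1459979 - 355895} = \sqrt{-1815874} = i \sqrt{1815874} \approx 1347.5 i$)
$\frac{1}{K} = \frac{1}{i \sqrt{1815874}} = - \frac{i \sqrt{1815874}}{1815874}$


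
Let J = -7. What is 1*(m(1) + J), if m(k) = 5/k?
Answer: -2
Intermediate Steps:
1*(m(1) + J) = 1*(5/1 - 7) = 1*(5*1 - 7) = 1*(5 - 7) = 1*(-2) = -2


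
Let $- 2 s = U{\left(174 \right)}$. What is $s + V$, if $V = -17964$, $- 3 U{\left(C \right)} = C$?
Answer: $-17935$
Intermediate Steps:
$U{\left(C \right)} = - \frac{C}{3}$
$s = 29$ ($s = - \frac{\left(- \frac{1}{3}\right) 174}{2} = \left(- \frac{1}{2}\right) \left(-58\right) = 29$)
$s + V = 29 - 17964 = -17935$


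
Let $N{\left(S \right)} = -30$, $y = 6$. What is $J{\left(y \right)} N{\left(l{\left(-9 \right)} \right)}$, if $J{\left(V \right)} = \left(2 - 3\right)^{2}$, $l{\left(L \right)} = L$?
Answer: $-30$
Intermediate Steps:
$J{\left(V \right)} = 1$ ($J{\left(V \right)} = \left(-1\right)^{2} = 1$)
$J{\left(y \right)} N{\left(l{\left(-9 \right)} \right)} = 1 \left(-30\right) = -30$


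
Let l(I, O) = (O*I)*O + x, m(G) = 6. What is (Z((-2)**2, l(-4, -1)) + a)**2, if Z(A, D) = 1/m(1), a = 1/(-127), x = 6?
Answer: 14641/580644 ≈ 0.025215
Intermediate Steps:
l(I, O) = 6 + I*O**2 (l(I, O) = (O*I)*O + 6 = (I*O)*O + 6 = I*O**2 + 6 = 6 + I*O**2)
a = -1/127 ≈ -0.0078740
Z(A, D) = 1/6
(Z((-2)**2, l(-4, -1)) + a)**2 = (1/6 - 1/127)**2 = (121/762)**2 = 14641/580644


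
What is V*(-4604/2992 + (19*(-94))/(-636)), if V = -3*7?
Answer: -1056811/39644 ≈ -26.658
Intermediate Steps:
V = -21
V*(-4604/2992 + (19*(-94))/(-636)) = -21*(-4604/2992 + (19*(-94))/(-636)) = -21*(-4604*1/2992 - 1786*(-1/636)) = -21*(-1151/748 + 893/318) = -21*150973/118932 = -1056811/39644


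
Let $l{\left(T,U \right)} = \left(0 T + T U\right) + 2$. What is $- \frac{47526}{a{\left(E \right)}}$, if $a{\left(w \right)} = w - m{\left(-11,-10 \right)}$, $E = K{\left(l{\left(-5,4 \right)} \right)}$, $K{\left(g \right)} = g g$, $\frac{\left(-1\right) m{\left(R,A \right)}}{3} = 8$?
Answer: $- \frac{7921}{58} \approx -136.57$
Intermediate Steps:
$m{\left(R,A \right)} = -24$ ($m{\left(R,A \right)} = \left(-3\right) 8 = -24$)
$l{\left(T,U \right)} = 2 + T U$ ($l{\left(T,U \right)} = \left(0 + T U\right) + 2 = T U + 2 = 2 + T U$)
$K{\left(g \right)} = g^{2}$
$E = 324$ ($E = \left(2 - 20\right)^{2} = \left(-18\right)^{2} = 324$)
$a{\left(w \right)} = 24 + w$ ($a{\left(w \right)} = w - -24 = w + 24 = 24 + w$)
$- \frac{47526}{a{\left(E \right)}} = - \frac{47526}{24 + 324} = - \frac{47526}{348} = \left(-47526\right) \frac{1}{348} = - \frac{7921}{58}$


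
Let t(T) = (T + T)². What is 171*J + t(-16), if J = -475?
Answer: -80201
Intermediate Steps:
t(T) = 4*T² (t(T) = (2*T)² = 4*T²)
171*J + t(-16) = 171*(-475) + 4*(-16)² = -81225 + 4*256 = -81225 + 1024 = -80201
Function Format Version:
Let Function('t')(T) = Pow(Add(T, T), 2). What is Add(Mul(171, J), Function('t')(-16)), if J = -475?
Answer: -80201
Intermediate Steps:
Function('t')(T) = Mul(4, Pow(T, 2)) (Function('t')(T) = Pow(Mul(2, T), 2) = Mul(4, Pow(T, 2)))
Add(Mul(171, J), Function('t')(-16)) = Add(Mul(171, -475), Mul(4, Pow(-16, 2))) = Add(-81225, Mul(4, 256)) = Add(-81225, 1024) = -80201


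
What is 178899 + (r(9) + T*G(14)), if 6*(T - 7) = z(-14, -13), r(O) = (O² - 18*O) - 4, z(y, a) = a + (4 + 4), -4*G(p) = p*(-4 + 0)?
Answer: 536701/3 ≈ 1.7890e+5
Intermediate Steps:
G(p) = p (G(p) = -p*(-4 + 0)/4 = -p*(-4)/4 = -(-1)*p = p)
z(y, a) = 8 + a (z(y, a) = a + 8 = 8 + a)
r(O) = -4 + O² - 18*O
T = 37/6 (T = 7 + (8 - 13)/6 = 7 + (⅙)*(-5) = 7 - ⅚ = 37/6 ≈ 6.1667)
178899 + (r(9) + T*G(14)) = 178899 + ((-4 + 9² - 18*9) + (37/6)*14) = 178899 + ((-4 + 81 - 162) + 259/3) = 178899 + (-85 + 259/3) = 178899 + 4/3 = 536701/3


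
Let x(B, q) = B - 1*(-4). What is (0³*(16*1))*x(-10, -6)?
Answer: 0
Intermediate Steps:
x(B, q) = 4 + B (x(B, q) = B + 4 = 4 + B)
(0³*(16*1))*x(-10, -6) = (0³*(16*1))*(4 - 10) = (0*16)*(-6) = 0*(-6) = 0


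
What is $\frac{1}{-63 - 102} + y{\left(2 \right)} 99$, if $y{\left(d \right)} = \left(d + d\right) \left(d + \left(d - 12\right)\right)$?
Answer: $- \frac{522721}{165} \approx -3168.0$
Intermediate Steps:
$y{\left(d \right)} = 2 d \left(-12 + 2 d\right)$ ($y{\left(d \right)} = 2 d \left(d + \left(-12 + d\right)\right) = 2 d \left(-12 + 2 d\right)$)
$\frac{1}{-63 - 102} + y{\left(2 \right)} 99 = \frac{1}{-63 - 102} + 4 \cdot 2 \left(-6 + 2\right) 99 = \frac{1}{-165} + 4 \cdot 2 \left(-4\right) 99 = - \frac{1}{165} - 3168 = - \frac{522721}{165}$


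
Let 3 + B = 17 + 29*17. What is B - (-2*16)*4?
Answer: 635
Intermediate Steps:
B = 507 (B = -3 + (17 + 29*17) = -3 + (17 + 493) = -3 + 510 = 507)
B - (-2*16)*4 = 507 - (-2*16)*4 = 507 - (-32)*4 = 507 - 1*(-128) = 507 + 128 = 635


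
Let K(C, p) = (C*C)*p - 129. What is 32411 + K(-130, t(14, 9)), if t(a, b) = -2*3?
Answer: -69118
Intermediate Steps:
t(a, b) = -6
K(C, p) = -129 + p*C² (K(C, p) = C²*p - 129 = p*C² - 129 = -129 + p*C²)
32411 + K(-130, t(14, 9)) = 32411 + (-129 - 6*(-130)²) = 32411 + (-129 - 6*16900) = 32411 + (-129 - 101400) = 32411 - 101529 = -69118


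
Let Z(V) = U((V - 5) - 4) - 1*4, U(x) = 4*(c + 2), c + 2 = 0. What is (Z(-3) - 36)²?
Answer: 1600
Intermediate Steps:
c = -2 (c = -2 + 0 = -2)
U(x) = 0 (U(x) = 4*(-2 + 2) = 4*0 = 0)
Z(V) = -4 (Z(V) = 0 - 1*4 = 0 - 4 = -4)
(Z(-3) - 36)² = (-4 - 36)² = (-40)² = 1600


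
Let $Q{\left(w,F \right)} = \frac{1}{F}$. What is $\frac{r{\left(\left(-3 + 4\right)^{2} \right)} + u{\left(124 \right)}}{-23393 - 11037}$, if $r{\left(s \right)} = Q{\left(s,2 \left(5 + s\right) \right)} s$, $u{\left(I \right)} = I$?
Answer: $- \frac{1489}{413160} \approx -0.0036039$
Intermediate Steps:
$r{\left(s \right)} = \frac{s}{10 + 2 s}$ ($r{\left(s \right)} = \frac{s}{2 \left(5 + s\right)} = \frac{s}{10 + 2 s}$)
$\frac{r{\left(\left(-3 + 4\right)^{2} \right)} + u{\left(124 \right)}}{-23393 - 11037} = \frac{\frac{\left(-3 + 4\right)^{2}}{2 \left(5 + \left(-3 + 4\right)^{2}\right)} + 124}{-23393 - 11037} = \frac{\frac{1^{2}}{2 \left(5 + 1^{2}\right)} + 124}{-34430} = \left(\frac{1}{2} \cdot 1 \frac{1}{5 + 1} + 124\right) \left(- \frac{1}{34430}\right) = \left(\frac{1}{2} \cdot 1 \cdot \frac{1}{6} + 124\right) \left(- \frac{1}{34430}\right) = \left(\frac{1}{12} + 124\right) \left(- \frac{1}{34430}\right) = \frac{1489}{12} \left(- \frac{1}{34430}\right) = - \frac{1489}{413160}$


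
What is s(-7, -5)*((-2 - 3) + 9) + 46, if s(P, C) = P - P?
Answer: 46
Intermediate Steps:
s(P, C) = 0
s(-7, -5)*((-2 - 3) + 9) + 46 = 0*((-2 - 3) + 9) + 46 = 0*(-5 + 9) + 46 = 0*4 + 46 = 0 + 46 = 46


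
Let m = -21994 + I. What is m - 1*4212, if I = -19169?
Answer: -45375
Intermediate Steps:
m = -41163 (m = -21994 - 19169 = -41163)
m - 1*4212 = -41163 - 1*4212 = -41163 - 4212 = -45375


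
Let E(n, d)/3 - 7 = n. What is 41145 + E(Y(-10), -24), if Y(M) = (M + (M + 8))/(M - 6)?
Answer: 164673/4 ≈ 41168.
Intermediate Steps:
Y(M) = (8 + 2*M)/(-6 + M) (Y(M) = (M + (8 + M))/(-6 + M) = (8 + 2*M)/(-6 + M))
E(n, d) = 21 + 3*n
41145 + E(Y(-10), -24) = 41145 + (21 + 3*(2*(4 - 10)/(-6 - 10))) = 41145 + (21 + 3*(2*(-6)/(-16))) = 41145 + (21 + 3*(2*(-1/16)*(-6))) = 41145 + (21 + 3*(3/4)) = 41145 + (21 + 9/4) = 41145 + 93/4 = 164673/4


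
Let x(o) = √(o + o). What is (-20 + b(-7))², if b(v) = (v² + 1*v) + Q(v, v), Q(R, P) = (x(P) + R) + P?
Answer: (8 + I*√14)² ≈ 50.0 + 59.867*I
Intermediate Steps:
x(o) = √2*√o (x(o) = √(2*o) = √2*√o)
Q(R, P) = P + R + √2*√P (Q(R, P) = (√2*√P + R) + P = (R + √2*√P) + P = P + R + √2*√P)
b(v) = v² + 3*v + √2*√v (b(v) = (v² + 1*v) + (v + v + √2*√v) = (v² + v) + (2*v + √2*√v) = (v + v²) + (2*v + √2*√v) = v² + 3*v + √2*√v)
(-20 + b(-7))² = (-20 + ((-7)² + 3*(-7) + √2*√(-7)))² = (-20 + (49 - 21 + √2*(I*√7)))² = (-20 + (49 - 21 + I*√14))² = (-20 + (28 + I*√14))² = (8 + I*√14)²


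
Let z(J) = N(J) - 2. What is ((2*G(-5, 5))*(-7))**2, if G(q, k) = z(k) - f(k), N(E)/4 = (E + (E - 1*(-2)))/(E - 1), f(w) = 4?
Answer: 7056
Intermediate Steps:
N(E) = 4*(2 + 2*E)/(-1 + E) (N(E) = 4*((E + (E - 1*(-2)))/(E - 1)) = 4*((E + (E + 2))/(-1 + E)) = 4*((E + (2 + E))/(-1 + E)) = 4*((2 + 2*E)/(-1 + E)) = 4*(2 + 2*E)/(-1 + E))
z(J) = -2 + 8*(1 + J)/(-1 + J) (z(J) = 8*(1 + J)/(-1 + J) - 2 = -2 + 8*(1 + J)/(-1 + J))
G(q, k) = -4 + 2*(5 + 3*k)/(-1 + k) (G(q, k) = 2*(5 + 3*k)/(-1 + k) - 1*4 = 2*(5 + 3*k)/(-1 + k) - 4 = -4 + 2*(5 + 3*k)/(-1 + k))
((2*G(-5, 5))*(-7))**2 = ((2*(2*(7 + 5)/(-1 + 5)))*(-7))**2 = ((2*(2*12/4))*(-7))**2 = ((2*(2*(1/4)*12))*(-7))**2 = ((2*6)*(-7))**2 = (12*(-7))**2 = (-84)**2 = 7056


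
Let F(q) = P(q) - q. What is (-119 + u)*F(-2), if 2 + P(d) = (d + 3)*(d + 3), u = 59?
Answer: -60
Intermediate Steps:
P(d) = -2 + (3 + d)² (P(d) = -2 + (d + 3)*(d + 3) = -2 + (3 + d)*(3 + d) = -2 + (3 + d)²)
F(q) = -2 + (3 + q)² - q (F(q) = (-2 + (3 + q)²) - q = -2 + (3 + q)² - q)
(-119 + u)*F(-2) = (-119 + 59)*(-2 + (3 - 2)² - 1*(-2)) = -60*(-2 + 1² + 2) = -60*(-2 + 1 + 2) = -60*1 = -60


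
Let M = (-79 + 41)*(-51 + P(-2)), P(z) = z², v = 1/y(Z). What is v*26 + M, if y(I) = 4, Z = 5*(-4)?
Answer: 3585/2 ≈ 1792.5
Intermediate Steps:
Z = -20
v = ¼ (v = 1/4 = ¼ ≈ 0.25000)
M = 1786 (M = (-79 + 41)*(-51 + (-2)²) = -38*(-51 + 4) = -38*(-47) = 1786)
v*26 + M = (¼)*26 + 1786 = 13/2 + 1786 = 3585/2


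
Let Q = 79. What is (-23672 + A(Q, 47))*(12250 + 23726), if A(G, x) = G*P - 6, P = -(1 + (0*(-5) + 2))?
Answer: -860366040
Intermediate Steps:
P = -3 (P = -(1 + (0 + 2)) = -(1 + 2) = -1*3 = -3)
A(G, x) = -6 - 3*G (A(G, x) = G*(-3) - 6 = -3*G - 6 = -6 - 3*G)
(-23672 + A(Q, 47))*(12250 + 23726) = (-23672 + (-6 - 3*79))*(12250 + 23726) = (-23672 + (-6 - 237))*35976 = (-23672 - 243)*35976 = -23915*35976 = -860366040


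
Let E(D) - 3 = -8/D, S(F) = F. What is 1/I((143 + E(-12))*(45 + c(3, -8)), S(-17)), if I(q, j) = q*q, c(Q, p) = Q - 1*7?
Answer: 9/325441600 ≈ 2.7655e-8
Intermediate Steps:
c(Q, p) = -7 + Q (c(Q, p) = Q - 7 = -7 + Q)
E(D) = 3 - 8/D
I(q, j) = q**2
1/I((143 + E(-12))*(45 + c(3, -8)), S(-17)) = 1/(((143 + (3 - 8/(-12)))*(45 + (-7 + 3)))**2) = 1/(((143 + (3 - 8*(-1/12)))*(45 - 4))**2) = 1/(((143 + (3 + 2/3))*41)**2) = 1/(((143 + 11/3)*41)**2) = 1/(((440/3)*41)**2) = 1/((18040/3)**2) = 1/(325441600/9) = 9/325441600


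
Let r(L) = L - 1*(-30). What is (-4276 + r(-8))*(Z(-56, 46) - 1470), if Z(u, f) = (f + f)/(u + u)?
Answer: 87596241/14 ≈ 6.2569e+6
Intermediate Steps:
Z(u, f) = f/u (Z(u, f) = (2*f)/((2*u)) = (2*f)*(1/(2*u)) = f/u)
r(L) = 30 + L (r(L) = L + 30 = 30 + L)
(-4276 + r(-8))*(Z(-56, 46) - 1470) = (-4276 + (30 - 8))*(46/(-56) - 1470) = (-4276 + 22)*(46*(-1/56) - 1470) = -4254*(-23/28 - 1470) = -4254*(-41183/28) = 87596241/14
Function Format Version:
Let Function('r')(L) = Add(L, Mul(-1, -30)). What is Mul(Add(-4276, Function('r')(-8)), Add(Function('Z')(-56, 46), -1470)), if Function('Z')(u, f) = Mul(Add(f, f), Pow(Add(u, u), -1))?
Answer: Rational(87596241, 14) ≈ 6.2569e+6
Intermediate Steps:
Function('Z')(u, f) = Mul(f, Pow(u, -1)) (Function('Z')(u, f) = Mul(Mul(2, f), Pow(Mul(2, u), -1)) = Mul(Mul(2, f), Mul(Rational(1, 2), Pow(u, -1))) = Mul(f, Pow(u, -1)))
Function('r')(L) = Add(30, L) (Function('r')(L) = Add(L, 30) = Add(30, L))
Mul(Add(-4276, Function('r')(-8)), Add(Function('Z')(-56, 46), -1470)) = Mul(Add(-4276, Add(30, -8)), Add(Mul(46, Pow(-56, -1)), -1470)) = Mul(Add(-4276, 22), Add(Mul(46, Rational(-1, 56)), -1470)) = Mul(-4254, Add(Rational(-23, 28), -1470)) = Mul(-4254, Rational(-41183, 28)) = Rational(87596241, 14)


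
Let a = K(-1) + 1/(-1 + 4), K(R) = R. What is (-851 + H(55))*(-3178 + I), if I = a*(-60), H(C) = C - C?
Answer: 2670438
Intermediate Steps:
a = -⅔ (a = -1 + 1/(-1 + 4) = -1 + 1/3 = -1 + ⅓ = -⅔ ≈ -0.66667)
H(C) = 0
I = 40 (I = -⅔*(-60) = 40)
(-851 + H(55))*(-3178 + I) = (-851 + 0)*(-3178 + 40) = -851*(-3138) = 2670438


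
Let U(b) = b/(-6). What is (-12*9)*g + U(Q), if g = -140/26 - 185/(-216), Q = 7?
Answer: 19027/39 ≈ 487.87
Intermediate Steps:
U(b) = -b/6 (U(b) = b*(-1/6) = -b/6)
g = -12715/2808 (g = -140*1/26 - 185*(-1/216) = -70/13 + 185/216 = -12715/2808 ≈ -4.5281)
(-12*9)*g + U(Q) = -12*9*(-12715/2808) - 1/6*7 = -108*(-12715/2808) - 7/6 = 12715/26 - 7/6 = 19027/39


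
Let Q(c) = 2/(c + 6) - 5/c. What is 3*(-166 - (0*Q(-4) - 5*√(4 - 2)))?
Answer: -498 + 15*√2 ≈ -476.79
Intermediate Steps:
Q(c) = -5/c + 2/(6 + c) (Q(c) = 2/(6 + c) - 5/c = -5/c + 2/(6 + c))
3*(-166 - (0*Q(-4) - 5*√(4 - 2))) = 3*(-166 - (0*(3*(-10 - 1*(-4))/(-4*(6 - 4))) - 5*√(4 - 2))) = 3*(-166 - (0*(3*(-¼)*(-10 + 4)/2) - 5*√2)) = 3*(-166 - (0*(3*(-¼)*(½)*(-6)) - 5*√2)) = 3*(-166 - (0*(9/4) - 5*√2)) = 3*(-166 - (0 - 5*√2)) = 3*(-166 - (-5)*√2) = 3*(-166 + 5*√2) = -498 + 15*√2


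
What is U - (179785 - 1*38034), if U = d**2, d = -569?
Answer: 182010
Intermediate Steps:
U = 323761 (U = (-569)**2 = 323761)
U - (179785 - 1*38034) = 323761 - (179785 - 1*38034) = 323761 - (179785 - 38034) = 323761 - 1*141751 = 323761 - 141751 = 182010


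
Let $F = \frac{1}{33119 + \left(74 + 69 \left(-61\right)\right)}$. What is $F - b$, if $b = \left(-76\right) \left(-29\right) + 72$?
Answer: $- \frac{65967583}{28984} \approx -2276.0$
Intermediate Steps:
$b = 2276$ ($b = 2204 + 72 = 2276$)
$F = \frac{1}{28984}$ ($F = \frac{1}{33119 + \left(74 - 4209\right)} = \frac{1}{33119 - 4135} = \frac{1}{28984} \approx 3.4502 \cdot 10^{-5}$)
$F - b = \frac{1}{28984} - 2276 = - \frac{65967583}{28984}$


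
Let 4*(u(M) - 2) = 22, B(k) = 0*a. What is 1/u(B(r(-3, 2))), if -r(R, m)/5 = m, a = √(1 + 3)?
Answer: 2/15 ≈ 0.13333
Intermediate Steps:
a = 2 (a = √4 = 2)
r(R, m) = -5*m
B(k) = 0 (B(k) = 0*2 = 0)
u(M) = 15/2 (u(M) = 2 + (¼)*22 = 2 + 11/2 = 15/2)
1/u(B(r(-3, 2))) = 1/(15/2) = 2/15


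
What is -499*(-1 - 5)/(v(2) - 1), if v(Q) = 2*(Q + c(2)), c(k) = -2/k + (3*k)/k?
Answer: 2994/7 ≈ 427.71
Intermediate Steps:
c(k) = 3 - 2/k (c(k) = -2/k + 3 = 3 - 2/k)
v(Q) = 4 + 2*Q (v(Q) = 2*(Q + (3 - 2/2)) = 2*(Q + (3 - 2*½)) = 2*(Q + (3 - 1)) = 2*(Q + 2) = 2*(2 + Q) = 4 + 2*Q)
-499*(-1 - 5)/(v(2) - 1) = -499*(-1 - 5)/((4 + 2*2) - 1) = -(-2994)/((4 + 4) - 1) = -(-2994)/(8 - 1) = -(-2994)/7 = -499*(-6/7) = 2994/7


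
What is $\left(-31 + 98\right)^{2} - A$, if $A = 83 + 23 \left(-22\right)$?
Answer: $4912$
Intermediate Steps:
$A = -423$ ($A = 83 - 506 = -423$)
$\left(-31 + 98\right)^{2} - A = \left(-31 + 98\right)^{2} - -423 = 67^{2} + 423 = 4489 + 423 = 4912$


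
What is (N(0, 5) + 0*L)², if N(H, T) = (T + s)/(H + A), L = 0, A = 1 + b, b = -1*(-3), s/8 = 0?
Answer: 25/16 ≈ 1.5625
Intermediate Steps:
s = 0 (s = 8*0 = 0)
b = 3
A = 4 (A = 1 + 3 = 4)
N(H, T) = T/(4 + H) (N(H, T) = (T + 0)/(H + 4) = T/(4 + H))
(N(0, 5) + 0*L)² = (5/(4 + 0) + 0*0)² = (5/4 + 0)² = (5/4)² = 25/16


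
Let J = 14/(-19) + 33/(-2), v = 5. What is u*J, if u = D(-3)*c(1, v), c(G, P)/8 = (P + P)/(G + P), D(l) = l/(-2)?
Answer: -6550/19 ≈ -344.74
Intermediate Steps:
D(l) = -l/2 (D(l) = l*(-½) = -l/2)
c(G, P) = 16*P/(G + P) (c(G, P) = 8*((P + P)/(G + P)) = 8*((2*P)/(G + P)) = 8*(2*P/(G + P)) = 16*P/(G + P))
J = -655/38 (J = 14*(-1/19) + 33*(-½) = -14/19 - 33/2 = -655/38 ≈ -17.237)
u = 20 (u = (-½*(-3))*(16*5/(1 + 5)) = 3*(16*5/6)/2 = 3*(16*5*(⅙))/2 = (3/2)*(40/3) = 20)
u*J = 20*(-655/38) = -6550/19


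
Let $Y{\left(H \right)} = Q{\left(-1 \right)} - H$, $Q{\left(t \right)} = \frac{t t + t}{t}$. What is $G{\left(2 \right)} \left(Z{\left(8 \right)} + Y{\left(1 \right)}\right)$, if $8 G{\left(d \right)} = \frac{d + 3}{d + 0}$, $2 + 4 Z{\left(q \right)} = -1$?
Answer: $- \frac{35}{64} \approx -0.54688$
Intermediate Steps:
$Z{\left(q \right)} = - \frac{3}{4}$ ($Z{\left(q \right)} = - \frac{1}{2} + \frac{1}{4} \left(-1\right) = - \frac{1}{2} - \frac{1}{4} = - \frac{3}{4}$)
$G{\left(d \right)} = \frac{3 + d}{8 d}$ ($G{\left(d \right)} = \frac{\left(d + 3\right) \frac{1}{d + 0}}{8} = \frac{\left(3 + d\right) \frac{1}{d}}{8} = \frac{\frac{1}{d} \left(3 + d\right)}{8} = \frac{3 + d}{8 d}$)
$Q{\left(t \right)} = \frac{t + t^{2}}{t}$ ($Q{\left(t \right)} = \frac{t^{2} + t}{t} = \frac{t + t^{2}}{t}$)
$Y{\left(H \right)} = - H$ ($Y{\left(H \right)} = \left(1 - 1\right) - H = 0 - H = - H$)
$G{\left(2 \right)} \left(Z{\left(8 \right)} + Y{\left(1 \right)}\right) = \frac{3 + 2}{8 \cdot 2} \left(- \frac{3}{4} - 1\right) = \frac{1}{8} \cdot \frac{1}{2} \cdot 5 \left(- \frac{3}{4} - 1\right) = \frac{5}{16} \left(- \frac{7}{4}\right) = - \frac{35}{64}$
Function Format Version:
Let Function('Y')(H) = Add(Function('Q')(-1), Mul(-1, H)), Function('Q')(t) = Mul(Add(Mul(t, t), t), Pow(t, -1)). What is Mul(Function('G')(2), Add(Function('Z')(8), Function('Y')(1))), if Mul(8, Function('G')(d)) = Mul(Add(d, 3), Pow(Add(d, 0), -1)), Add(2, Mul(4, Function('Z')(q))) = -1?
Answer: Rational(-35, 64) ≈ -0.54688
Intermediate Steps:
Function('Z')(q) = Rational(-3, 4) (Function('Z')(q) = Add(Rational(-1, 2), Mul(Rational(1, 4), -1)) = Add(Rational(-1, 2), Rational(-1, 4)) = Rational(-3, 4))
Function('G')(d) = Mul(Rational(1, 8), Pow(d, -1), Add(3, d)) (Function('G')(d) = Mul(Rational(1, 8), Mul(Add(d, 3), Pow(Add(d, 0), -1))) = Mul(Rational(1, 8), Mul(Add(3, d), Pow(d, -1))) = Mul(Rational(1, 8), Mul(Pow(d, -1), Add(3, d))) = Mul(Rational(1, 8), Pow(d, -1), Add(3, d)))
Function('Q')(t) = Mul(Pow(t, -1), Add(t, Pow(t, 2))) (Function('Q')(t) = Mul(Add(Pow(t, 2), t), Pow(t, -1)) = Mul(Add(t, Pow(t, 2)), Pow(t, -1)) = Mul(Pow(t, -1), Add(t, Pow(t, 2))))
Function('Y')(H) = Mul(-1, H) (Function('Y')(H) = Add(Add(1, -1), Mul(-1, H)) = Add(0, Mul(-1, H)) = Mul(-1, H))
Mul(Function('G')(2), Add(Function('Z')(8), Function('Y')(1))) = Mul(Mul(Rational(1, 8), Pow(2, -1), Add(3, 2)), Add(Rational(-3, 4), Mul(-1, 1))) = Mul(Mul(Rational(1, 8), Rational(1, 2), 5), Add(Rational(-3, 4), -1)) = Mul(Rational(5, 16), Rational(-7, 4)) = Rational(-35, 64)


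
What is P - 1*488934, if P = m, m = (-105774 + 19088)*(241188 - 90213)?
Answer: -13087907784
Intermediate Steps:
m = -13087418850 (m = -86686*150975 = -13087418850)
P = -13087418850
P - 1*488934 = -13087418850 - 1*488934 = -13087418850 - 488934 = -13087907784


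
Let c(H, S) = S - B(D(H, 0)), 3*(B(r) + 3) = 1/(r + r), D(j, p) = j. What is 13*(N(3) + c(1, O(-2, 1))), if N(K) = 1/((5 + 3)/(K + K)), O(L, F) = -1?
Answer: 403/12 ≈ 33.583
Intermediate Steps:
B(r) = -3 + 1/(6*r) (B(r) = -3 + 1/(3*(r + r)) = -3 + 1/(3*((2*r))) = -3 + (1/(2*r))/3 = -3 + 1/(6*r))
c(H, S) = 3 + S - 1/(6*H) (c(H, S) = S - (-3 + 1/(6*H)) = S + (3 - 1/(6*H)) = 3 + S - 1/(6*H))
N(K) = K/4 (N(K) = 1/(8/((2*K))) = 1/(8*(1/(2*K))) = 1/(4/K) = K/4)
13*(N(3) + c(1, O(-2, 1))) = 13*((¼)*3 + (3 - 1 - ⅙/1)) = 13*(¾ + (3 - 1 - ⅙*1)) = 13*(¾ + (3 - 1 - ⅙)) = 13*(¾ + 11/6) = 13*(31/12) = 403/12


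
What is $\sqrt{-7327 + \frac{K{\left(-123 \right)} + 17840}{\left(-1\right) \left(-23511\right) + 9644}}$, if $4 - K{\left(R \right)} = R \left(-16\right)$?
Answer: $\frac{i \sqrt{8053707872395}}{33155} \approx 85.595 i$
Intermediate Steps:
$K{\left(R \right)} = 4 + 16 R$ ($K{\left(R \right)} = 4 - R \left(-16\right) = 4 - - 16 R = 4 + 16 R$)
$\sqrt{-7327 + \frac{K{\left(-123 \right)} + 17840}{\left(-1\right) \left(-23511\right) + 9644}} = \sqrt{-7327 + \frac{\left(4 + 16 \left(-123\right)\right) + 17840}{\left(-1\right) \left(-23511\right) + 9644}} = \sqrt{-7327 + \frac{\left(4 - 1968\right) + 17840}{23511 + 9644}} = \sqrt{-7327 + \frac{-1964 + 17840}{33155}} = \sqrt{-7327 + 15876 \cdot \frac{1}{33155}} = \sqrt{-7327 + \frac{15876}{33155}} = \sqrt{- \frac{242910809}{33155}} = \frac{i \sqrt{8053707872395}}{33155}$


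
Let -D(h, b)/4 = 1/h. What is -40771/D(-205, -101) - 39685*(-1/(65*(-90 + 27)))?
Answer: -6845278793/3276 ≈ -2.0895e+6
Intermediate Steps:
D(h, b) = -4/h
-40771/D(-205, -101) - 39685*(-1/(65*(-90 + 27))) = -40771/((-4/(-205))) - 39685*(-1/(65*(-90 + 27))) = -40771/((-4*(-1/205))) - 39685/((-65*(-63))) = -40771/4/205 - 39685/4095 = -40771*205/4 - 39685*1/4095 = -8358055/4 - 7937/819 = -6845278793/3276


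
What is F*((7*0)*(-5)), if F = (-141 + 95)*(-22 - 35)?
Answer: 0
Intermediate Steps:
F = 2622 (F = -46*(-57) = 2622)
F*((7*0)*(-5)) = 2622*((7*0)*(-5)) = 2622*(0*(-5)) = 2622*0 = 0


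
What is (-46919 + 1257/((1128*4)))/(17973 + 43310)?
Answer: -70565757/92169632 ≈ -0.76561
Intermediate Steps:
(-46919 + 1257/((1128*4)))/(17973 + 43310) = (-46919 + 1257/4512)/61283 = (-46919 + 1257*(1/4512))*(1/61283) = (-46919 + 419/1504)*(1/61283) = -70565757/1504*1/61283 = -70565757/92169632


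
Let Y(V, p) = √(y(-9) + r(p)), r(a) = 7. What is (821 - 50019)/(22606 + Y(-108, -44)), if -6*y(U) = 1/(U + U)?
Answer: -120114358704/55191372731 + 295188*√2271/55191372731 ≈ -2.1761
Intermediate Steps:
y(U) = -1/(12*U) (y(U) = -1/(6*(U + U)) = -1/(2*U)/6 = -1/(12*U))
Y(V, p) = √2271/18 (Y(V, p) = √(-1/12/(-9) + 7) = √(-1/12*(-⅑) + 7) = √(1/108 + 7) = √(757/108) = √2271/18)
(821 - 50019)/(22606 + Y(-108, -44)) = (821 - 50019)/(22606 + √2271/18) = -49198/(22606 + √2271/18)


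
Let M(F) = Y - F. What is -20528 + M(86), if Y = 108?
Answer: -20506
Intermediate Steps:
M(F) = 108 - F
-20528 + M(86) = -20528 + (108 - 1*86) = -20528 + (108 - 86) = -20528 + 22 = -20506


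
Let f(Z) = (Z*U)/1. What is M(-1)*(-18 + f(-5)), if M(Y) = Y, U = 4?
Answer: 38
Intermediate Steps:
f(Z) = 4*Z (f(Z) = (Z*4)/1 = (4*Z)*1 = 4*Z)
M(-1)*(-18 + f(-5)) = -(-18 + 4*(-5)) = -(-18 - 20) = -1*(-38) = 38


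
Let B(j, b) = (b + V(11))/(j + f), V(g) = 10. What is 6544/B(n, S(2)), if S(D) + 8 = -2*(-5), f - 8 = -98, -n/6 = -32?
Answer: 55624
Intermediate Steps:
n = 192 (n = -6*(-32) = 192)
f = -90 (f = 8 - 98 = -90)
S(D) = 2 (S(D) = -8 - 2*(-5) = -8 + 10 = 2)
B(j, b) = (10 + b)/(-90 + j) (B(j, b) = (b + 10)/(j - 90) = (10 + b)/(-90 + j))
6544/B(n, S(2)) = 6544/(((10 + 2)/(-90 + 192))) = 6544/((12/102)) = 6544/(((1/102)*12)) = 6544/(2/17) = 6544*(17/2) = 55624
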